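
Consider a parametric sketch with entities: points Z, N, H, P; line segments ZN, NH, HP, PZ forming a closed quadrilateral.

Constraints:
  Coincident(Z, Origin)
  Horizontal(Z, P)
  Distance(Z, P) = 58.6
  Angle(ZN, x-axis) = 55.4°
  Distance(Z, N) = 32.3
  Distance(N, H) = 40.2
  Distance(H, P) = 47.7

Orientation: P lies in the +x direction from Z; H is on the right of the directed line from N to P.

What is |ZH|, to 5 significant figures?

18.384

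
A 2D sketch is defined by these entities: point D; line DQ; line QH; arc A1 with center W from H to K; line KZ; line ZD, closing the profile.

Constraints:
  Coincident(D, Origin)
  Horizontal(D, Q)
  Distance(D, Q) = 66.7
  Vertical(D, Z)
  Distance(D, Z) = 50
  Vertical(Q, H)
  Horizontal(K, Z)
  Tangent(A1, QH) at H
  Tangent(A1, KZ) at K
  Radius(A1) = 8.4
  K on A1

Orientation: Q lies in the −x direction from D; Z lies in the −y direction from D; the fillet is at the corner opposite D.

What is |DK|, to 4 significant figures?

76.80

D is at the origin; D and Q share the same y with |DQ| = 66.7 and Q on the −x side, so Q = (-66.70, 0.000). DZ is vertical with |DZ| = 50.0 and Z on the −y side, so Z = (0.000, -50.00). The virtual corner opposite D is at (-66.70, -50.00). Since A1 is tangent to QH there, WH ⟂ QH and A1 meets KZ tangentially, so WK is at right angles to KZ, with radius 8.4, so the center W sits 8.4 in from both sides at W = (-58.30, -41.60). That places the tangent points at H = (-66.70, -41.60) on QH and K = (-58.30, -50.00) on KZ. Then |DK| = |K − D| = 76.80.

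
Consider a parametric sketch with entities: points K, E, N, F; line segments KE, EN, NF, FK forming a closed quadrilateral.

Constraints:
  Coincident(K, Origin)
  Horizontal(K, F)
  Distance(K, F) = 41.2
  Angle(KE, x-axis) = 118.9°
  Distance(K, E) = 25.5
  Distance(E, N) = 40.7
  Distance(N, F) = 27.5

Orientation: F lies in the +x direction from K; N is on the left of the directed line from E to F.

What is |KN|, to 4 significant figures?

37.32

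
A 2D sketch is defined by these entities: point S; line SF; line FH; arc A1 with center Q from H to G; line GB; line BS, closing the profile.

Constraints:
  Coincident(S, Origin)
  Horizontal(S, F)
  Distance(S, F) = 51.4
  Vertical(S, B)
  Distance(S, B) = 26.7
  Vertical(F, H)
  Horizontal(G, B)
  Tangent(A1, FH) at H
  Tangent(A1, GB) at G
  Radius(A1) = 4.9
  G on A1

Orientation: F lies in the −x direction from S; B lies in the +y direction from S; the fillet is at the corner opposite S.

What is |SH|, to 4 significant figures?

55.83

The virtual corner opposite S is at (-51.40, 26.70). Since A1 is tangent to FH there, QH ⟂ FH and the tangent condition forces QG to be normal to GB, with radius 4.9, so the center Q sits 4.9 in from both sides at Q = (-46.50, 21.80). That places the tangent points at H = (-51.40, 21.80) on FH and G = (-46.50, 26.70) on GB. Then |SH| = |H − S| = 55.83.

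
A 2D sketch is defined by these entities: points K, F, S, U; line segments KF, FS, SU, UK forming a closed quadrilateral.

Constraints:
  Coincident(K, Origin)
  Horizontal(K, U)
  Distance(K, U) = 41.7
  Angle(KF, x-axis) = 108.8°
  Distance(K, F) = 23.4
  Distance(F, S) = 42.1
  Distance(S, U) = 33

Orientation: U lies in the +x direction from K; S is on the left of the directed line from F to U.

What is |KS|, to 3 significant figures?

46.2

K is at the origin; KU is horizontal with |KU| = 41.7 and U in +x, so U = (41.7, 0). KF runs at 108.8° with |KF| = 23.4, so F = (-7.54, 22.2). S is determined by |FS| = 42.1 and |SU| = 33.0 together: it lies at the intersection of circle(F, 42.1) and circle(U, 33.0). With |FU| = 54.0, the foot of the radical line on FU is 33.3 from F and the perpendicular offset is √(42.1² − 33.3²) = 25.7. Taking the left-of-FU solution: S = (33.4, 31.9).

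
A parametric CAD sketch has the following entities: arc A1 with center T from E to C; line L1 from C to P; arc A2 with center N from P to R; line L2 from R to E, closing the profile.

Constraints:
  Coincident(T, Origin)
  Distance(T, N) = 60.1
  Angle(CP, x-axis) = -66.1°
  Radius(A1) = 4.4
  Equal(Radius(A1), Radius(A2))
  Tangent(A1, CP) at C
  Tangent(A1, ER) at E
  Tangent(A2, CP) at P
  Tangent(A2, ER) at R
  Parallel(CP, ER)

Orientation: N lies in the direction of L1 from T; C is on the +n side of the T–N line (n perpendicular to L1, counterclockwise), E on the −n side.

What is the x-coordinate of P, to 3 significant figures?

28.4

The slot axis is L1's direction at -66.1°, so u = (cos -66.1°, sin -66.1°) = (0.405, -0.914) and n = (−sin -66.1°, cos -66.1°) = (0.914, 0.405). T is at the origin and N lies 60.1 along u from T, so N = 60.1·u = (24.3, -54.9). Tangency of A1 to both parallel lines with radius 4.4 puts C and E at T ± 4.4·n: C = (4.02, 1.78), E = (-4.02, -1.78). Equal radii place P and R the same way about N: P = N + 4.4·n = (28.4, -53.2), R = N − 4.4·n = (20.3, -56.7). So P.x = 28.4.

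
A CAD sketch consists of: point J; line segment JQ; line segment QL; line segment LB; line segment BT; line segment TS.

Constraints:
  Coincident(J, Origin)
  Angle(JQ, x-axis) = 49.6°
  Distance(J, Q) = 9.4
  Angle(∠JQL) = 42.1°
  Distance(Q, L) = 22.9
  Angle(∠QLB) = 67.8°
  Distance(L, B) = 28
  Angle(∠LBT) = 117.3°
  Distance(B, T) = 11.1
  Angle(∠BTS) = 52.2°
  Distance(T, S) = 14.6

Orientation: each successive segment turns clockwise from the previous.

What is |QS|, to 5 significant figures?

17.253

J is at the origin; JQ runs at 49.6° with length 9.4, so Q = (6.0923, 7.1585). ∠JQL = 42.1° gives QL at -88.300° from the x-axis; with |QL| = 22.9, L = (6.7717, -15.731). ∠QLB = 67.8° gives LB at 159.50° from the x-axis; with |LB| = 28.0, B = (-19.455, -5.9257). ∠LBT = 117.3° gives BT at 96.800° from the x-axis; with |BT| = 11.1, T = (-20.769, 5.0963). ∠BTS = 52.2° gives TS at -31.000° from the x-axis; with |TS| = 14.6, S = (-8.2548, -2.4233). Then |QS| = |S − Q| = 17.253.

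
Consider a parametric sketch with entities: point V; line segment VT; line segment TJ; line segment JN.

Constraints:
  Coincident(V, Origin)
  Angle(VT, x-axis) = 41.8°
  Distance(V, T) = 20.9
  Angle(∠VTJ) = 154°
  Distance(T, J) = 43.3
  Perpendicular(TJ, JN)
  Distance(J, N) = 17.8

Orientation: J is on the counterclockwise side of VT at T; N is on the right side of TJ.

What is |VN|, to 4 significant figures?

67.69

V is at the origin; VT runs at 41.8° with length 20.9, so T = 20.9·(cos 41.8°, sin 41.8°) = (15.58, 13.93). ∠VTJ = 154.0°, so TJ runs at 41.8° + (180° − 154.0°) = 67.80° from the x-axis; with |TJ| = 43.3, J = T + 43.3·(cos 67.80°, sin 67.80°) = (31.94, 54.02). TJ ⟂ JN; with |JN| = 17.8 on the right of TJ, N = J + 17.8·(0.9259, -0.3778) = (48.42, 47.30). Then |VN| = |N − V| = 67.69.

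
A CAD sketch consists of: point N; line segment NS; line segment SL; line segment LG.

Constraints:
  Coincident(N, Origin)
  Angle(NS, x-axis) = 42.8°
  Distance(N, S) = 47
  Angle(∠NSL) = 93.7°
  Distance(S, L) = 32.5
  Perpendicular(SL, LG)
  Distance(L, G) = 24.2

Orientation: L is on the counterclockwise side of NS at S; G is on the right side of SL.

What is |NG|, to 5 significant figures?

79.486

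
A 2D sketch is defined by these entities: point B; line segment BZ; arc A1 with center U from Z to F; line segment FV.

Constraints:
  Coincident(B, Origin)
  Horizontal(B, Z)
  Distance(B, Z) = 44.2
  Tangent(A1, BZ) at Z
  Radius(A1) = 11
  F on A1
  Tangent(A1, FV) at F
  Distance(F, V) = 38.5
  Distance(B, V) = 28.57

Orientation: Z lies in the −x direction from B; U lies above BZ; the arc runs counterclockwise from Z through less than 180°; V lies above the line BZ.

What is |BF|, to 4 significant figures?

37.18

B is at the origin; BZ is horizontal with |BZ| = 44.2 and Z on the −x side, so Z = (-44.20, 0.000). The tangent condition forces UZ to be normal to BZ, so U = Z + (0, 11) = (-44.20, 11.00). Since UF ⟂ FV (tangency), |UV| = √(11.0² + 38.5²) = 40.04 regardless of where F sits on A1. So V lies on both circle(B, 28.57) and circle(U, 40.04); the above-BZ intersection is V = (-7.720, 27.51). F is the foot of the tangent from V: F = (-37.09, 2.610).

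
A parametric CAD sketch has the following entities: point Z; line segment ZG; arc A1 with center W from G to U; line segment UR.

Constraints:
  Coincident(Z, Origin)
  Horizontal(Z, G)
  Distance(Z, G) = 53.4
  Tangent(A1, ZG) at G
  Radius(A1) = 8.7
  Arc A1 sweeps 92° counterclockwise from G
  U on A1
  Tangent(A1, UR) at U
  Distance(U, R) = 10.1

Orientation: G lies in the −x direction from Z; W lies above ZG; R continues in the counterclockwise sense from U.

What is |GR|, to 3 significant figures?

20.8

Z is at the origin; ZG is horizontal with |ZG| = 53.4 and G on the −x side, so G = (-53.4, 0.00). Tangency of A1 to ZG means the radius WG is perpendicular to ZG, so W = G + (0, 8.7) = (-53.4, 8.70). On A1, G sits at bearing -90° from W; a 92° counterclockwise sweep puts U at bearing 2°, so U = W + 8.7·(cos 2°, sin 2°) = (-44.7, 9.00). A1 meets UR tangentially, so WU is at right angles to UR, so UR runs along (−sin 2°, cos 2°); with |UR| = 10.1, R = (-45.1, 19.1). Then |GR| = |R − G| = 20.8.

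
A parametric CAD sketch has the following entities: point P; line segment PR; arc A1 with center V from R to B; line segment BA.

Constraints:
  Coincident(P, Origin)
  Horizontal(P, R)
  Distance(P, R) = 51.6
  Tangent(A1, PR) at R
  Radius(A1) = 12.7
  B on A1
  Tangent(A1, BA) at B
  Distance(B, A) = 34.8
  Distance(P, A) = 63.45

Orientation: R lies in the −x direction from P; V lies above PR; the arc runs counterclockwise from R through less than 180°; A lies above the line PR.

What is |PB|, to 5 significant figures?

41.211

Checks: ∠(VR, RP) = 90.00° ✓; |VR| = 12.70 ✓; |VB| = 12.70 ✓; ∠(VB, BA) = 90.00° ✓; |BA| = 34.80 ✓; |PA| = 63.45 ✓.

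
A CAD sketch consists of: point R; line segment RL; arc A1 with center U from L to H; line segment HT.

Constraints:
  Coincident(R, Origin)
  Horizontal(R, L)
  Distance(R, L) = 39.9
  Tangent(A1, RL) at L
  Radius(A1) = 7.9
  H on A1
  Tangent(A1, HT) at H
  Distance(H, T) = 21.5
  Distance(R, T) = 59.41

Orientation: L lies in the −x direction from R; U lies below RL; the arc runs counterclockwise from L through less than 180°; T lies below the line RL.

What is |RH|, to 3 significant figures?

47.9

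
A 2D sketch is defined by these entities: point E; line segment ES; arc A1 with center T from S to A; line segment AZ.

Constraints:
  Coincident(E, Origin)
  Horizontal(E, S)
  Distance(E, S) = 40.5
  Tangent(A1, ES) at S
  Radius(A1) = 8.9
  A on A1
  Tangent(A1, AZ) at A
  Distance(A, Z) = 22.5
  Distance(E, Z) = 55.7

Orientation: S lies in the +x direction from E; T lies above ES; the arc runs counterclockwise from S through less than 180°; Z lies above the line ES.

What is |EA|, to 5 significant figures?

50.363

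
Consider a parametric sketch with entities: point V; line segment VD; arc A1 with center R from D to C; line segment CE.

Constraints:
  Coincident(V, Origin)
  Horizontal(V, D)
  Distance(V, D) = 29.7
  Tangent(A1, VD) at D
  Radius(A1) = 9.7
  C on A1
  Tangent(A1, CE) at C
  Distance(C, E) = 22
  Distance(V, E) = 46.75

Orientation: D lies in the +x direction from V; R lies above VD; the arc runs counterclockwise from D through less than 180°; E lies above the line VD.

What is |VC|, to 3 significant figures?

40.9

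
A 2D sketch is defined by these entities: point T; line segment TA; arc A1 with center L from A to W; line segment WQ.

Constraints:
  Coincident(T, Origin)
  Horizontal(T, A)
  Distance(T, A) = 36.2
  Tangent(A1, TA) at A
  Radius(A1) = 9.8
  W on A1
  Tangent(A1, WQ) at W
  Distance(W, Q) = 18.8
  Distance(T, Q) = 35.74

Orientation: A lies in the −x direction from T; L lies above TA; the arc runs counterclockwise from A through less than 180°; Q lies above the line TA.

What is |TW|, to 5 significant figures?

27.780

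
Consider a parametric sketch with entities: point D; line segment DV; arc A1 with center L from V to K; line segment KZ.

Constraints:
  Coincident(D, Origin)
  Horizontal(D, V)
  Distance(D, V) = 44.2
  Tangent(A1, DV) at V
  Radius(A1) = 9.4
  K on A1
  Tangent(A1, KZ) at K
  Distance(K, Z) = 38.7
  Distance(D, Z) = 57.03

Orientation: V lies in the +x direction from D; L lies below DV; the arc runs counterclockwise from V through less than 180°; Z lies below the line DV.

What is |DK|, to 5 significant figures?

35.894

Checks: |LK| = 9.400 ✓; ∠(LK, KZ) = 90.00° ✓; |KZ| = 38.70 ✓; |DZ| = 57.03 ✓.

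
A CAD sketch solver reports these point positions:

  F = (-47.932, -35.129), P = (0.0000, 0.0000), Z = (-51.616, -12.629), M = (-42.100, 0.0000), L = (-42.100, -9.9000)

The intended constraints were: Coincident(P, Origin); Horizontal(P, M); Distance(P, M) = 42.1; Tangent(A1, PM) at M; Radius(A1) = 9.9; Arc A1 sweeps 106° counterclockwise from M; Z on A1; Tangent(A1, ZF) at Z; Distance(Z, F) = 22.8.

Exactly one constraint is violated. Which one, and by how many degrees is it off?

Tangent(A1, ZF) at Z — off by 6.70°.

P = (0.00, 0.00) ✓; P.y = 0.00, M.y = 0.00 ✓; |PM| = 42.10 ✓; ∠(LM, MP) = 90.00° ✓; |LM| = 9.900 ✓; bearing(L→Z) − bearing(L→M) = 106.0° ✓; |LZ| = 9.900 ✓; ∠(LZ, ZF) = 96.70° ✗; |ZF| = 22.80 ✓.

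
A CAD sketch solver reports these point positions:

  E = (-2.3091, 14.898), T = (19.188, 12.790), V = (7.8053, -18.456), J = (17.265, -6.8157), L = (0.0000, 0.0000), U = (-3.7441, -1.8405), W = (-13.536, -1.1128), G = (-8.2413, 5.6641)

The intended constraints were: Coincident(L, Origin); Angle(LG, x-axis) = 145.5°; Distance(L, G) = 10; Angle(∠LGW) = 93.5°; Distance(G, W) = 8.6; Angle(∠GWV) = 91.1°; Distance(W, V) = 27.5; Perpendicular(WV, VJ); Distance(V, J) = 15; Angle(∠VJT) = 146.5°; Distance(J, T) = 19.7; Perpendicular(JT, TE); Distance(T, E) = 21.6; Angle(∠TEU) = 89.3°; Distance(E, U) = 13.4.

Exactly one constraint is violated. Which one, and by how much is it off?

Distance(E, U) = 13.4 — off by 3.40.

L = (0.00, 0.00) ✓; LG at 145.5° ✓; |LG| = 10.00 ✓; ∠LGW = 93.50° ✓; |GW| = 8.600 ✓; ∠GWV = 91.10° ✓; |WV| = 27.50 ✓; ∠(WV, VJ) = 90.00° ✓; |VJ| = 15.00 ✓; ∠VJT = 146.5° ✓; |JT| = 19.70 ✓; ∠(JT, TE) = 90.00° ✓; |TE| = 21.60 ✓; ∠TEU = 89.30° ✓; |EU| = 16.80 ✗.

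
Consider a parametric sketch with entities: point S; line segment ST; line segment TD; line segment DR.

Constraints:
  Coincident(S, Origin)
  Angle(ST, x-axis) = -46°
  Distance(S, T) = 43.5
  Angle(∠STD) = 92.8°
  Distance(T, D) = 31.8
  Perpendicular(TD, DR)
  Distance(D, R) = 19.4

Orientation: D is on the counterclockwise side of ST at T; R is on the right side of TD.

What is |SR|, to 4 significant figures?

71.42

S is at the origin; ST runs at -46.0° with length 43.5, so T = 43.5·(cos -46.0°, sin -46.0°) = (30.22, -31.29). ∠STD = 92.8°, so TD runs at -46.0° + (180° − 92.8°) = 41.20° from the x-axis; with |TD| = 31.8, D = T + 31.8·(cos 41.20°, sin 41.20°) = (54.14, -10.34). TD is perpendicular to DR; with |DR| = 19.4 on the right of TD, R = D + 19.4·(0.6587, -0.7524) = (66.92, -24.94). Then |SR| = |R − S| = 71.42.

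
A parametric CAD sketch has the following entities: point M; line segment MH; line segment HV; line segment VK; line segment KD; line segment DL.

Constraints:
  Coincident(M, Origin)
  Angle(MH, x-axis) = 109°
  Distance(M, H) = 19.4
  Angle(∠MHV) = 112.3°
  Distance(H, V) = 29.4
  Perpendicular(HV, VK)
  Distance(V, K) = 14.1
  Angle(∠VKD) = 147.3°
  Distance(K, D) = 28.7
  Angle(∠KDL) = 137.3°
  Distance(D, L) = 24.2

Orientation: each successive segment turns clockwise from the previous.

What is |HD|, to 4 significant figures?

40.70

HV ⟂ VK, so VK runs at -48.70°; with |VK| = 14.1, K = (25.08, 27.15). ∠VKD = 147.3° gives KD at -81.40° from the x-axis; with |KD| = 28.7, D = (29.37, -1.223). Then |HD| = |D − H| = 40.70.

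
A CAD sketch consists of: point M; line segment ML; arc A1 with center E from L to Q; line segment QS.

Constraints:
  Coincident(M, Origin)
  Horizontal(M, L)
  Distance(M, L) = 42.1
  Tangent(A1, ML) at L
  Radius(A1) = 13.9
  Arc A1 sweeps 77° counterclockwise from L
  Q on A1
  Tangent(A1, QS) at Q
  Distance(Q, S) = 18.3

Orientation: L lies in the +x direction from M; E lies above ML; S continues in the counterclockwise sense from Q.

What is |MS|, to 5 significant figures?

66.253

M is at the origin; ML is horizontal with |ML| = 42.1 and L on the +x side, so L = (42.100, 0.0000). A1 meets ML tangentially, so EL is at right angles to ML, so E = L + (0, 13.9) = (42.100, 13.900). On A1, L sits at bearing -90° from E; a 77° counterclockwise sweep puts Q at bearing -13°, so Q = E + 13.9·(cos -13°, sin -13°) = (55.644, 10.773). A1 meets QS tangentially, so EQ is at right angles to QS, so QS runs along (−sin -13°, cos -13°); with |QS| = 18.3, S = (59.760, 28.604). Then |MS| = |S − M| = 66.253.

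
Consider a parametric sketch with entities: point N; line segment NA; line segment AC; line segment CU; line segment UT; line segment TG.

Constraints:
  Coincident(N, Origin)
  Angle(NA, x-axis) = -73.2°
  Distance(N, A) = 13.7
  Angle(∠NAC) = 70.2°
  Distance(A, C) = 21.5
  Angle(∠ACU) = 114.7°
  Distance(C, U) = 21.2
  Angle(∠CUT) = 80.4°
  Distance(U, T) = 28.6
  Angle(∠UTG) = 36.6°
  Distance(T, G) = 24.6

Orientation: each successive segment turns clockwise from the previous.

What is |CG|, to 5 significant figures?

8.1938

N is at the origin; NA runs at -73.2° with length 13.7, so A = (3.9597, -13.115). ∠NAC = 70.2° gives AC at 177.00° from the x-axis; with |AC| = 21.5, C = (-17.511, -11.990). ∠ACU = 114.7° gives CU at 111.70° from the x-axis; with |CU| = 21.2, U = (-25.349, 7.7076). ∠CUT = 80.4° gives UT at 12.100° from the x-axis; with |UT| = 28.6, T = (2.6152, 13.703). ∠UTG = 36.6° gives TG at -131.30° from the x-axis; with |TG| = 24.6, G = (-13.621, -4.7785). Then |CG| = |G − C| = 8.1938.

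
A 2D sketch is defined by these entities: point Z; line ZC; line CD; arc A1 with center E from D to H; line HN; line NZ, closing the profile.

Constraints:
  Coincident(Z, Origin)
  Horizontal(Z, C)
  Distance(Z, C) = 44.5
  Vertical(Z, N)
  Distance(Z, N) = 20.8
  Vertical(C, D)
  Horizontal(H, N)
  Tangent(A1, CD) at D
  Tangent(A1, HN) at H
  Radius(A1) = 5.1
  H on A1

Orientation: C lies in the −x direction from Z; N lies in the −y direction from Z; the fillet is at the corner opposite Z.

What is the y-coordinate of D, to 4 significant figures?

-15.70

Z is at the origin; Z and C share the same y with |ZC| = 44.5 and C on the −x side, so C = (-44.50, 0.000). Z and N share the same x with |ZN| = 20.8 and N on the −y side, so N = (0.000, -20.80). The virtual corner opposite Z is at (-44.50, -20.80). A1 meets CD tangentially, so ED is at right angles to CD and A1 meets HN tangentially, so EH is at right angles to HN, with radius 5.1, so the center E sits 5.1 in from both sides at E = (-39.40, -15.70). That places the tangent points at D = (-44.50, -15.70) on CD and H = (-39.40, -20.80) on HN. So D.y = -15.70.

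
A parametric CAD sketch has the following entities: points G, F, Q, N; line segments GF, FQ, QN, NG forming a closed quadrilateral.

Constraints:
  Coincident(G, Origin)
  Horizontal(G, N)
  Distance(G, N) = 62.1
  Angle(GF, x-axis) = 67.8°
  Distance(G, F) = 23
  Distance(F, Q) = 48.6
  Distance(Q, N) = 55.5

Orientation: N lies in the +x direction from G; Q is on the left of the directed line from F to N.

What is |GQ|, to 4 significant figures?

69.86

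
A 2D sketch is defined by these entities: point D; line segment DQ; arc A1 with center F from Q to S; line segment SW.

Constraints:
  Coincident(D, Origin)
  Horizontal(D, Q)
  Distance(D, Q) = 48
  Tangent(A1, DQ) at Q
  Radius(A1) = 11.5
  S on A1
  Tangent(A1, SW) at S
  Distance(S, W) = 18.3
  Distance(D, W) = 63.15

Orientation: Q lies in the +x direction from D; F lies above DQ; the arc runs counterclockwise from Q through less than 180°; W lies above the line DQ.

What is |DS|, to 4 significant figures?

60.85

D is at the origin; DQ is horizontal with |DQ| = 48.0 and Q on the +x side, so Q = (48.00, 0.000). The tangent condition forces FQ to be normal to DQ, so F = Q + (0, 11.5) = (48.00, 11.50). Since FS ⟂ SW (tangency), |FW| = √(11.5² + 18.3²) = 21.61 regardless of where S sits on A1. So W lies on both circle(D, 63.15) and circle(F, 21.61); the above-DQ intersection is W = (54.35, 32.16). S is the foot of the tangent from W: S = (59.10, 14.49).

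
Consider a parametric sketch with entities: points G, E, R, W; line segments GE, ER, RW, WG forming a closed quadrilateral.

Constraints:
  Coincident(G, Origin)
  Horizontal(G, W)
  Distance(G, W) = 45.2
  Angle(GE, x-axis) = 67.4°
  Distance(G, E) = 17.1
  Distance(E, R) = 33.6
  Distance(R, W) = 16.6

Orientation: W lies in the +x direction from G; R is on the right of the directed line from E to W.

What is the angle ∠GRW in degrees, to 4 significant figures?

137.8°

Checks: |ER| = 33.60 ✓; |RW| = 16.60 ✓.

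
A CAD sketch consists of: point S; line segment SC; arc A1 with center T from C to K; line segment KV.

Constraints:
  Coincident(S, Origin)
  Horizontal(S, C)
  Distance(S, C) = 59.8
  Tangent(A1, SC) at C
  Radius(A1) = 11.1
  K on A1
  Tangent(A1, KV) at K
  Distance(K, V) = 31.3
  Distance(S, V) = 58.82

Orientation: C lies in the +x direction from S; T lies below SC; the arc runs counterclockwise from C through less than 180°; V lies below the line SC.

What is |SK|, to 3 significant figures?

49.7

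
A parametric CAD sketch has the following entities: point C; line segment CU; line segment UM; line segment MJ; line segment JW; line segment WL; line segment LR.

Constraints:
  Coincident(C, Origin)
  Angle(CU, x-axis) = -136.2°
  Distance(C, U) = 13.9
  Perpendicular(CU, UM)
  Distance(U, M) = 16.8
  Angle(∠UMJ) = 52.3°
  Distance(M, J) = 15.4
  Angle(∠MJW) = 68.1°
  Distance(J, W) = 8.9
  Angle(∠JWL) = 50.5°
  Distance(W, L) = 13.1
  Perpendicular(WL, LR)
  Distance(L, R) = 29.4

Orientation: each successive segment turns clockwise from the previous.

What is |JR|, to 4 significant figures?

23.73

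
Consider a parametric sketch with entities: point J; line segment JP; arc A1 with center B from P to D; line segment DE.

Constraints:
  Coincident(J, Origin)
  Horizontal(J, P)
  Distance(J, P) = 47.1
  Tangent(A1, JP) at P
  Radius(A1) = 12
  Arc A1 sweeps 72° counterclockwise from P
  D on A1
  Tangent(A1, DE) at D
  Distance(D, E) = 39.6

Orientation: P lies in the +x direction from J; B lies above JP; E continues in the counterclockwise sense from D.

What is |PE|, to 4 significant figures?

51.68

J is at the origin; JP is horizontal with |JP| = 47.1 and P on the +x side, so P = (47.10, 0.000). Since A1 is tangent to JP there, BP ⟂ JP, so B = P + (0, 12) = (47.10, 12.00). On A1, P sits at bearing -90° from B; a 72° counterclockwise sweep puts D at bearing -18°, so D = B + 12.0·(cos -18°, sin -18°) = (58.51, 8.292). The tangent condition forces BD to be normal to DE, so DE runs along (−sin -18°, cos -18°); with |DE| = 39.6, E = (70.75, 45.95). Then |PE| = |E − P| = 51.68.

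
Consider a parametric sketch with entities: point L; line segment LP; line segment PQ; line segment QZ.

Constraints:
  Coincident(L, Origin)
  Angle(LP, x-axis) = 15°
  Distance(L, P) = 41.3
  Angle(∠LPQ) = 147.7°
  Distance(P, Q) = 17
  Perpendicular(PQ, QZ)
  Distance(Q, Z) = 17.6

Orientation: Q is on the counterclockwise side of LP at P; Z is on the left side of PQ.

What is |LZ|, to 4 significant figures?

52.10

L is at the origin; LP runs at 15.0° with length 41.3, so P = 41.3·(cos 15.0°, sin 15.0°) = (39.89, 10.69). ∠LPQ = 147.7°, so PQ runs at 15.0° + (180° − 147.7°) = 47.30° from the x-axis; with |PQ| = 17.0, Q = P + 17.0·(cos 47.30°, sin 47.30°) = (51.42, 23.18). PQ ⟂ QZ; with |QZ| = 17.6 on the left of PQ, Z = Q + 17.6·(-0.7349, 0.6782) = (38.49, 35.12). Then |LZ| = |Z − L| = 52.10.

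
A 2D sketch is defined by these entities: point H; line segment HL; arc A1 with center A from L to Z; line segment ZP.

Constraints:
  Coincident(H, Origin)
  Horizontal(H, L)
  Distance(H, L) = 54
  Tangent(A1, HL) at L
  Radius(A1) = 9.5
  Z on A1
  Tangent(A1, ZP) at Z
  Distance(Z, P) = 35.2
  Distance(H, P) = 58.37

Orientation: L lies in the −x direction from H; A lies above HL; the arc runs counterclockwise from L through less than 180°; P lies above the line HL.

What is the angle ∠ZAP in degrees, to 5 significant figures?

74.896°

Checks: |AZ| = 9.500 ✓; ∠(AZ, ZP) = 90.00° ✓; |ZP| = 35.20 ✓; |HP| = 58.37 ✓.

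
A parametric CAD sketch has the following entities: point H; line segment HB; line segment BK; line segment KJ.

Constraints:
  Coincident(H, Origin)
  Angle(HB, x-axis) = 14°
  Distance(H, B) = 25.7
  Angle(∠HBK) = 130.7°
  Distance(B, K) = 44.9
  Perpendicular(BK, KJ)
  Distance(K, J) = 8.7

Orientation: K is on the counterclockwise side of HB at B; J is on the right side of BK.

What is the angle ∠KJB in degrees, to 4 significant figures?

79.03°

∠HBK = 130.7°, so BK runs at 14.0° + (180° − 130.7°) = 63.30° from the x-axis; with |BK| = 44.9, K = B + 44.9·(cos 63.30°, sin 63.30°) = (45.11, 46.33). BK ⟂ KJ; with |KJ| = 8.7 on the right of BK, J = K + 8.7·(0.8934, -0.4493) = (52.88, 42.42). Then cos ∠KJB = JK·JB / (|JK||JB|), giving 79.03°.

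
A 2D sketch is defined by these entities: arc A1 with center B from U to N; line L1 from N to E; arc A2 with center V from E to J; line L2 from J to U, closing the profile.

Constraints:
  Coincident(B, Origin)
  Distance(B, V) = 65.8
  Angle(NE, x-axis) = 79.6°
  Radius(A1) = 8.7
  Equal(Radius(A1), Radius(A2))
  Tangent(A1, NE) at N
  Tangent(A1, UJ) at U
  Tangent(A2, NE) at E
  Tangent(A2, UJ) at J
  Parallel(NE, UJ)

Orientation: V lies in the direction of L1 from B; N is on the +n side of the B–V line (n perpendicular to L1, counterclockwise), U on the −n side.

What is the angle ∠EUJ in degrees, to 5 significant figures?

14.812°

The slot axis is L1's direction at 79.6°, so u = (cos 79.6°, sin 79.6°) = (0.18052, 0.98357) and n = (−sin 79.6°, cos 79.6°) = (-0.98357, 0.18052). B is at the origin and V lies 65.8 along u from B, so V = 65.8·u = (11.878, 64.719). Tangency of A1 to both parallel lines with radius 8.7 puts N and U at B ± 8.7·n: N = (-8.5571, 1.5705), U = (8.5571, -1.5705). Equal radii place E and J the same way about V: E = V + 8.7·n = (3.3211, 66.290), J = V − 8.7·n = (20.435, 63.148). Then cos ∠EUJ = UE·UJ / (|UE||UJ|), giving 14.812°.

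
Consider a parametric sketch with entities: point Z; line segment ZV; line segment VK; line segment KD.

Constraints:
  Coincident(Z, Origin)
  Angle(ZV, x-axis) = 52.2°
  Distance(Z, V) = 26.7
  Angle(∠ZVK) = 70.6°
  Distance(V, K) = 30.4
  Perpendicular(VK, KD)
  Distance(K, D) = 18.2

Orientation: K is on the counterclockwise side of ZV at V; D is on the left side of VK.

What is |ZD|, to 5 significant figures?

22.636

Z is at the origin; ZV runs at 52.2° with length 26.7, so V = 26.7·(cos 52.2°, sin 52.2°) = (16.365, 21.097). ∠ZVK = 70.6°, so VK runs at 52.2° + (180° − 70.6°) = 161.60° from the x-axis; with |VK| = 30.4, K = V + 30.4·(cos 161.60°, sin 161.60°) = (-12.481, 30.693). The perpendicularity gives KD at right angles to VK; with |KD| = 18.2 on the left of VK, D = K + 18.2·(-0.31565, -0.94888) = (-18.226, 13.423). Then |ZD| = |D − Z| = 22.636.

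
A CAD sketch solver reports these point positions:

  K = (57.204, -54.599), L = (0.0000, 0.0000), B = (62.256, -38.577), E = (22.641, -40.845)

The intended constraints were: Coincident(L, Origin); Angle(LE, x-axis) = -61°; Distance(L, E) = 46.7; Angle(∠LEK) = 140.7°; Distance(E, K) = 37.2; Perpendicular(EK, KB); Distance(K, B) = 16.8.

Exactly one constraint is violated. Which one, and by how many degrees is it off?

Perpendicular(EK, KB) — off by 4.20°.

L = (0.00, 0.00) ✓; LE at -61.00° ✓; |LE| = 46.70 ✓; ∠LEK = 140.7° ✓; |EK| = 37.20 ✓; ∠(EK, KB) = 94.20° ✗; |KB| = 16.80 ✓.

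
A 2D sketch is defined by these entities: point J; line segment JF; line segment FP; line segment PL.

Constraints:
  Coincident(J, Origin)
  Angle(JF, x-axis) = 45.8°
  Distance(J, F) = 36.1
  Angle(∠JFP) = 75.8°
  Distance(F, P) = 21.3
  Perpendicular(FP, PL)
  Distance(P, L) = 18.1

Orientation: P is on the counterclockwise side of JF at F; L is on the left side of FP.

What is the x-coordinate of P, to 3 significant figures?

6.72

J is at the origin; JF runs at 45.8° with length 36.1, so F = 36.1·(cos 45.8°, sin 45.8°) = (25.2, 25.9). ∠JFP = 75.8°, so FP runs at 45.8° + (180° − 75.8°) = 150° from the x-axis; with |FP| = 21.3, P = F + 21.3·(cos 150°, sin 150°) = (6.72, 36.5). So P.x = 6.72.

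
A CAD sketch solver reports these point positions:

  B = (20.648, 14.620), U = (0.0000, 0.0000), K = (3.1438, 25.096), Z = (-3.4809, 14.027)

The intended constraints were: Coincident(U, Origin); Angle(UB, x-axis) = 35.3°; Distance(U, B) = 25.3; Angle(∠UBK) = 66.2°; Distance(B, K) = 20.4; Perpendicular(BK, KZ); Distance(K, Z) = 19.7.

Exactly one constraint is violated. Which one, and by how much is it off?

Distance(K, Z) = 19.7 — off by 6.80.

U = (0.00, 0.00) ✓; UB at 35.30° ✓; |UB| = 25.30 ✓; ∠UBK = 66.20° ✓; |BK| = 20.40 ✓; ∠(BK, KZ) = 90.00° ✓; |KZ| = 12.90 ✗.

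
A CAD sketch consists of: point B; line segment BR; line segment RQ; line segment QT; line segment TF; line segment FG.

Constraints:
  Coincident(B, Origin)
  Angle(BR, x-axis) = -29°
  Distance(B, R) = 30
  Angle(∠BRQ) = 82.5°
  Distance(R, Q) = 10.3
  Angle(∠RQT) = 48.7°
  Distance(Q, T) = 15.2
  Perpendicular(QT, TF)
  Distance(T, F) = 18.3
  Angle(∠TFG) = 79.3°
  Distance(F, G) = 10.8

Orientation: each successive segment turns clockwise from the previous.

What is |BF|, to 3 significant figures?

35.0

B is at the origin; BR runs at -29.0° with length 30.0, so R = (26.2, -14.5). ∠BRQ = 82.5° gives RQ at -126° from the x-axis; with |RQ| = 10.3, Q = (20.1, -22.8). ∠RQT = 48.7° gives QT at 102° from the x-axis; with |QT| = 15.2, T = (16.9, -7.97). The perpendicularity gives TF at right angles to QT, so TF runs at 12.2°; with |TF| = 18.3, F = (34.8, -4.10). Then |BF| = |F − B| = 35.0.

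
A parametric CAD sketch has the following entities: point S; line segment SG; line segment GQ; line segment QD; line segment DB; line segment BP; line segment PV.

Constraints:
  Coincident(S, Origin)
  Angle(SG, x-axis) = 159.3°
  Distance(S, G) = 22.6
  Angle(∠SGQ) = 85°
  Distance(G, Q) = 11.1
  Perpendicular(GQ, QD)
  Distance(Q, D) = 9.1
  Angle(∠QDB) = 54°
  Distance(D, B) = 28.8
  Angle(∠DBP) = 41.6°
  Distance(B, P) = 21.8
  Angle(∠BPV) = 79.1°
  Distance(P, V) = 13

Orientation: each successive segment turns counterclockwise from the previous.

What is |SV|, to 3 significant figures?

20.5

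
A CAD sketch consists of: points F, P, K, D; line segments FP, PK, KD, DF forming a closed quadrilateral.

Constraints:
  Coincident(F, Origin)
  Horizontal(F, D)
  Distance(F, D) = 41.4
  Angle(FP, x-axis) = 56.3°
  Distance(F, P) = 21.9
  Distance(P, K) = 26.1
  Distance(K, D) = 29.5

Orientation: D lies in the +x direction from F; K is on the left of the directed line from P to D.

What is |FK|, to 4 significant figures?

46.16

Checks: |PK| = 26.10 ✓; |KD| = 29.50 ✓.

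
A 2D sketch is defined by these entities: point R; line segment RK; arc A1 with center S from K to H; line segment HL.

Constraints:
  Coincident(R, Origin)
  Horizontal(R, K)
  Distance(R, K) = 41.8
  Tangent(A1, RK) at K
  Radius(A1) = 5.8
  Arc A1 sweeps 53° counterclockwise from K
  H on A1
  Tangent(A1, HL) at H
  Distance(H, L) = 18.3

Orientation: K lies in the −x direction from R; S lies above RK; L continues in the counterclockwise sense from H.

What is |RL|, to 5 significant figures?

31.153

R is at the origin; R and K share the same y with |RK| = 41.8 and K on the −x side, so K = (-41.800, 0.0000). The tangent condition forces SK to be normal to RK, so S = K + (0, 5.8) = (-41.800, 5.8000). On A1, K sits at bearing -90° from S; a 53° counterclockwise sweep puts H at bearing -37°, so H = S + 5.8·(cos -37°, sin -37°) = (-37.168, 2.3095). A1 meets HL tangentially, so SH is at right angles to HL, so HL runs along (−sin -37°, cos -37°); with |HL| = 18.3, L = (-26.155, 16.925). Then |RL| = |L − R| = 31.153.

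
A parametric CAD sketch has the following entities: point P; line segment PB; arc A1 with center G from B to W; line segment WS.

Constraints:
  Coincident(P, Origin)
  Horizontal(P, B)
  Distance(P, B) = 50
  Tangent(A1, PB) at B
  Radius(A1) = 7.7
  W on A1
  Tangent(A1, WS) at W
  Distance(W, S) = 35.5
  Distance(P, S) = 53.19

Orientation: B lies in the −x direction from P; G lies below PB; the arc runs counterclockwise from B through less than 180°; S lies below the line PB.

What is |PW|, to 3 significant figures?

57.5

Checks: |GW| = 7.700 ✓; ∠(GW, WS) = 90.00° ✓; |WS| = 35.50 ✓; |PS| = 53.19 ✓.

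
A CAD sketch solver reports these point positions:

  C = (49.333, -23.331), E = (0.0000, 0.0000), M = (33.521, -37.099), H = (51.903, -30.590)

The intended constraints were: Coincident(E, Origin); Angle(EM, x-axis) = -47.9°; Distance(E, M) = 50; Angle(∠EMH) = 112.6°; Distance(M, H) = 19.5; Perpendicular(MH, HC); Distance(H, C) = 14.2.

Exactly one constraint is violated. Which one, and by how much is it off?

Distance(H, C) = 14.2 — off by 6.50.

E = (0.00, 0.00) ✓; EM at -47.90° ✓; |EM| = 50.00 ✓; ∠EMH = 112.6° ✓; |MH| = 19.50 ✓; ∠(MH, HC) = 90.00° ✓; |HC| = 7.701 ✗.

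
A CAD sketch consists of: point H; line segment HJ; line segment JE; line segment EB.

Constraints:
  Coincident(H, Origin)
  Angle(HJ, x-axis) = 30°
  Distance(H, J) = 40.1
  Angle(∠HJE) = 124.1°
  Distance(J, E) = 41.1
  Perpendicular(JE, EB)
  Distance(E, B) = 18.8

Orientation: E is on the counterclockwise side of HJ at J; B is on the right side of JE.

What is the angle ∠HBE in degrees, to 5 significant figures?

50.719°

H is at the origin; HJ runs at 30.0° with length 40.1, so J = 40.1·(cos 30.0°, sin 30.0°) = (34.728, 20.050). ∠HJE = 124.1°, so JE runs at 30.0° + (180° − 124.1°) = 85.900° from the x-axis; with |JE| = 41.1, E = J + 41.1·(cos 85.900°, sin 85.900°) = (37.666, 61.045). JE is perpendicular to EB; with |EB| = 18.8 on the right of JE, B = E + 18.8·(0.99744, -0.071497) = (56.418, 59.701). Then cos ∠HBE = BH·BE / (|BH||BE|), giving 50.719°.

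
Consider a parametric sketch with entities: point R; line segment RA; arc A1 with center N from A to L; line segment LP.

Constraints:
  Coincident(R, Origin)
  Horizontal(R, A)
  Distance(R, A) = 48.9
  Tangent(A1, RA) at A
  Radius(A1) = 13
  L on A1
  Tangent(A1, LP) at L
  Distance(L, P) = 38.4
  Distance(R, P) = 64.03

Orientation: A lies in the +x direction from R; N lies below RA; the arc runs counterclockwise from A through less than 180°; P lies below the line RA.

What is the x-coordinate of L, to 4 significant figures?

35.91

R is at the origin; R and A share the same y with |RA| = 48.9 and A on the +x side, so A = (48.90, 0.000). A1 meets RA tangentially, so NA is at right angles to RA, so N = A + (0, -13) = (48.90, -13.00). Since NL ⟂ LP (tangency), |NP| = √(13.0² + 38.4²) = 40.54 regardless of where L sits on A1. So P lies on both circle(R, 64.03) and circle(N, 40.54); the below-RA intersection is P = (37.49, -51.90). L is the foot of the tangent from P: L = (35.91, -13.54).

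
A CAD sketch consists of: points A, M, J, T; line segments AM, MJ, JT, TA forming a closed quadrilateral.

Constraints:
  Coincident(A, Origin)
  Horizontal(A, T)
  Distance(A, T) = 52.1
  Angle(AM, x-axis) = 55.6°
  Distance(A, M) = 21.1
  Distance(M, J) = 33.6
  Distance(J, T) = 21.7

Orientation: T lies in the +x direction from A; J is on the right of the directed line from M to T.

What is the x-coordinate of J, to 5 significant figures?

32.444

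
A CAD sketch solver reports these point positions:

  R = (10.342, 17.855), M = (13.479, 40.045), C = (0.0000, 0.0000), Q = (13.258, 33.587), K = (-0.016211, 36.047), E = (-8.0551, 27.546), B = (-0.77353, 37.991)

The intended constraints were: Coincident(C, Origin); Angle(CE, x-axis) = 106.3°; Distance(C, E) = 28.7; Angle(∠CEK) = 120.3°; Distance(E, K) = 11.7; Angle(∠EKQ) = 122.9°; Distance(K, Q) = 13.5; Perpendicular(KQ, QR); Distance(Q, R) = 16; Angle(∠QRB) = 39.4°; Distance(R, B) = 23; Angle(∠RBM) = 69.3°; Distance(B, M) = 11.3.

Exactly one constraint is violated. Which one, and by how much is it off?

Distance(B, M) = 11.3 — off by 3.10.

C = (0.00, 0.00) ✓; CE at 106.3° ✓; |CE| = 28.70 ✓; ∠CEK = 120.3° ✓; |EK| = 11.70 ✓; ∠EKQ = 122.9° ✓; |KQ| = 13.50 ✓; ∠(KQ, QR) = 90.00° ✓; |QR| = 16.00 ✓; ∠QRB = 39.40° ✓; |RB| = 23.00 ✓; ∠RBM = 69.30° ✓; |BM| = 14.40 ✗.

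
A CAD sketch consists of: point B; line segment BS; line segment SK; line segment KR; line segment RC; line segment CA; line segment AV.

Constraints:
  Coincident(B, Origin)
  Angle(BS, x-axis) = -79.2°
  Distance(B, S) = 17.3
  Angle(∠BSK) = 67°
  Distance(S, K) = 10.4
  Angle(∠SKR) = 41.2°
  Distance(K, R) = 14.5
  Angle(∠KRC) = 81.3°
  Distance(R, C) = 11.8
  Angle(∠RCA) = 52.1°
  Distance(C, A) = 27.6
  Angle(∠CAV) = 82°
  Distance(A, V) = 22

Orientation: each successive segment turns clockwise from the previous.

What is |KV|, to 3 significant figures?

24.1

B is at the origin; BS runs at -79.2° with length 17.3, so S = (3.24, -17.0). ∠BSK = 67.0° gives SK at 168° from the x-axis; with |SK| = 10.4, K = (-6.92, -14.8). ∠SKR = 41.2° gives KR at 29.0° from the x-axis; with |KR| = 14.5, R = (5.76, -7.77). ∠KRC = 81.3° gives RC at -69.7° from the x-axis; with |RC| = 11.8, C = (9.85, -18.8). ∠RCA = 52.1° gives CA at 162° from the x-axis; with |CA| = 27.6, A = (-16.5, -10.5). ∠CAV = 82.0° gives AV at 64.4° from the x-axis; with |AV| = 22.0, V = (-6.95, 9.35). Then |KV| = |V − K| = 24.1.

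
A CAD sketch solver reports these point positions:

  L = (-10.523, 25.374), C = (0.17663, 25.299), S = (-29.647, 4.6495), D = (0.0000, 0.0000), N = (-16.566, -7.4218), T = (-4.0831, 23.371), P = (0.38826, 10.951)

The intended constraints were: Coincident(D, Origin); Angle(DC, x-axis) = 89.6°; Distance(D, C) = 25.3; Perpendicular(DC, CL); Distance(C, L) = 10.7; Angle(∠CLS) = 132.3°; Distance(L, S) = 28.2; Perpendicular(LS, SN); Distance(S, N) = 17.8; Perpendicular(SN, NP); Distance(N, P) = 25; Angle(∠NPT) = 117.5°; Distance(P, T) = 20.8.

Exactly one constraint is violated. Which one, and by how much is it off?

Distance(P, T) = 20.8 — off by 7.60.

D = (0.00, 0.00) ✓; DC at 89.60° ✓; |DC| = 25.30 ✓; ∠(DC, CL) = 90.00° ✓; |CL| = 10.70 ✓; ∠CLS = 132.3° ✓; |LS| = 28.20 ✓; ∠(LS, SN) = 90.00° ✓; |SN| = 17.80 ✓; ∠(SN, NP) = 90.00° ✓; |NP| = 25.00 ✓; ∠NPT = 117.5° ✓; |PT| = 13.20 ✗.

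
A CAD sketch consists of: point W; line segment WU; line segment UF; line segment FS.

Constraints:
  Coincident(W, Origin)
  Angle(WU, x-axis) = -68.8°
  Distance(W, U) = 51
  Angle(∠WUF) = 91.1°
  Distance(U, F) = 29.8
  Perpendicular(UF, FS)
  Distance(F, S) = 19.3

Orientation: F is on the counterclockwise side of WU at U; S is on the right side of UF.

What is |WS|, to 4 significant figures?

76.73

W is at the origin; WU runs at -68.8° with length 51.0, so U = 51.0·(cos -68.8°, sin -68.8°) = (18.44, -47.55). ∠WUF = 91.1°, so UF runs at -68.8° + (180° − 91.1°) = 20.10° from the x-axis; with |UF| = 29.8, F = U + 29.8·(cos 20.10°, sin 20.10°) = (46.43, -37.31). UF is perpendicular to FS; with |FS| = 19.3 on the right of UF, S = F + 19.3·(0.3437, -0.9391) = (53.06, -55.43). Then |WS| = |S − W| = 76.73.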